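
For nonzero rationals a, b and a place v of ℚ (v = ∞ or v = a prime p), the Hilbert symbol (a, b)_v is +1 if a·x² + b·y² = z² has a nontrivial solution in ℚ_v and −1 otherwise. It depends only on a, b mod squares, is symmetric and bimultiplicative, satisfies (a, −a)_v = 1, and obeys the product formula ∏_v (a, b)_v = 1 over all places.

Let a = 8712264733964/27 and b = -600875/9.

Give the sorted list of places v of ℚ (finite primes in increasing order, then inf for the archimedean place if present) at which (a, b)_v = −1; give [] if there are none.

(a, b) ≡ (2337, -24035) mod (ℚ^×)²; places V = {2, 3, 5, 11, 19, 23, 41, ∞}.
(a,b)_41: α=1, u≡8; β=0, v≡16 (mod 41); (8|41)=+1, (16|41)=+1; sign (−1)^0·+1^0·+1^1 = +1.
(a,b)_5: α=0, u≡2; β=3, v≡2 (mod 5); (2|5)=-1, (2|5)=-1; sign (−1)^0·-1^3·-1^0 = -1.
(a,b)_2: α=2, β=0; u≡1, v≡5 (mod 8); ε(u)ε(v)=0·0, αω(v)=2·1, βω(u)=0·0; sum ≡ 0  ⇒  +1.
(a,b)_19: α=3, u≡17; β=1, v≡18 (mod 19); (17|19)=+1, (18|19)=-1; sign (−1)^1·+1^1·-1^3 = +1.
(a,b)_23: α=2, u≡20; β=1, v≡8 (mod 23); (20|23)=-1, (8|23)=+1; sign (−1)^0·-1^1·+1^2 = -1.
(a,b)_∞: sgn(2337)=+, sgn(-24035)=−, so +1.
(a,b)_3: α=-3, u≡2; β=-2, v≡1 (mod 3); (2|3)=-1, (1|3)=+1; sign (−1)^0·-1^-2·+1^-3 = +1.
(a,b)_11: α=4, u≡1; β=1, v≡5 (mod 11); (1|11)=+1, (5|11)=+1; sign (−1)^0·+1^1·+1^4 = +1.
(2337, -24035 / ℚ) ramifies at {5, 23}: a division algebra.

[5, 23]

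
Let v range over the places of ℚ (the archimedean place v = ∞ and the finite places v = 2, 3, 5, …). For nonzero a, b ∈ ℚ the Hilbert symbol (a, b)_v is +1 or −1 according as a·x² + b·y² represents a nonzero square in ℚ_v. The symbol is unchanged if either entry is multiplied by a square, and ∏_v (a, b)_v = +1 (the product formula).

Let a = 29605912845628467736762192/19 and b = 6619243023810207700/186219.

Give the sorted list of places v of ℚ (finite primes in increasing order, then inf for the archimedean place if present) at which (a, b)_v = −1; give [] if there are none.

[2, 13, 19, 29]

(a, b) ≡ (9367, 247) mod (ℚ^×)²; places V = {2, 3, 5, 7, 11, 13, 17, 19, 23, 29, 31, ∞}.
(a,b)_19: α=-1, u≡18; β=-1, v≡14 (mod 19); (18|19)=-1, (14|19)=-1; sign (−1)^1·-1^-1·-1^-1 = -1.
(a,b)_3: α=0, u≡1; β=-4, v≡1 (mod 3); (1|3)=+1, (1|3)=+1; sign (−1)^0·+1^-4·+1^0 = +1.
(a,b)_5: α=0, u≡3; β=2, v≡2 (mod 5); (3|5)=-1, (2|5)=-1; sign (−1)^0·-1^2·-1^0 = +1.
(a,b)_17: α=3, u≡14; β=2, v≡13 (mod 17); (14|17)=-1, (13|17)=+1; sign (−1)^0·-1^2·+1^3 = +1.
(a,b)_∞: sgn(9367)=+, sgn(247)=+, so +1.
(a,b)_29: α=5, u≡4; β=4, v≡19 (mod 29); (4|29)=+1, (19|29)=-1; sign (−1)^0·+1^4·-1^5 = -1.
(a,b)_23: α=0, u≡8; β=2, v≡19 (mod 23); (8|23)=+1, (19|23)=-1; sign (−1)^0·+1^2·-1^0 = +1.
(a,b)_31: α=4, u≡4; β=2, v≡6 (mod 31); (4|31)=+1, (6|31)=-1; sign (−1)^0·+1^2·-1^4 = +1.
(a,b)_13: α=2, u≡11; β=1, v≡6 (mod 13); (11|13)=-1, (6|13)=-1; sign (−1)^0·-1^1·-1^2 = -1.
(a,b)_11: α=0, u≡2; β=-2, v≡3 (mod 11); (2|11)=-1, (3|11)=+1; sign (−1)^0·-1^-2·+1^0 = +1.
(a,b)_7: α=6, u≡4; β=2, v≡2 (mod 7); (4|7)=+1, (2|7)=+1; sign (−1)^0·+1^2·+1^6 = +1.
(a,b)_2: α=4, β=2; u≡7, v≡7 (mod 8); ε(u)ε(v)=1·1, αω(v)=4·0, βω(u)=2·0; sum ≡ 1  ⇒  -1.
Ram(9367, 247) = {2, 13, 19, 29}; no ℚ_2-point on the conic.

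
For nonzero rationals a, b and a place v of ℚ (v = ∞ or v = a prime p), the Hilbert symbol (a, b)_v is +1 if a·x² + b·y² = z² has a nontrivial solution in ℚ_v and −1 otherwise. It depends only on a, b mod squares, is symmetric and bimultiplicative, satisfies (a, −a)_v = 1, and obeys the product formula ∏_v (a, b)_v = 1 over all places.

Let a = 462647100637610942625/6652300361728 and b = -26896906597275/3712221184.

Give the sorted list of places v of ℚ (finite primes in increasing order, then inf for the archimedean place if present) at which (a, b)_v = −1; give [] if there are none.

Mod squares: a ≡ 15015, b ≡ -11. Check v ∈ {∞, 2, 3, 5, 7, 11, 13, 17}.
v=5: a=5^3·(≡2), b=5^2·(≡1) mod 5; (2|5)=-1, (1|5)=+1; (−1)^{3·2·2}·(-1)^2·(+1)^3 = +1.
v=3: a=3^21·(≡1), b=3^14·(≡1) mod 3; (1|3)=+1, (1|3)=+1; (−1)^{21·14·1}·(+1)^14·(+1)^21 = +1.
v=7: a=7^-3·(≡5), b=7^-2·(≡3) mod 7; (5|7)=-1, (3|7)=-1; (−1)^{-3·-2·3}·(-1)^-2·(-1)^-3 = -1.
v=13: a=13^3·(≡7), b=13^2·(≡5) mod 13; (7|13)=-1, (5|13)=-1; (−1)^{3·2·6}·(-1)^2·(-1)^3 = -1.
v=2: v_2(a)=-26, v_2(b)=-18; units ≡ 7, 5 (mod 8); ε·ε+αω+βω = 1·0+-26·1+-18·0 ≡ 0  ⇒  (a,b)_2 = +1.
v=11: a=11^5·(≡3), b=11^3·(≡7) mod 11; (3|11)=+1, (7|11)=-1; (−1)^{5·3·5}·(+1)^3·(-1)^5 = +1.
v=∞: 15015 > 0 and -11 < 0  ⇒  (a,b)_∞ = +1.
v=17: a=17^-2·(≡15), b=17^-2·(≡7) mod 17; (15|17)=+1, (7|17)=-1; (−1)^{-2·-2·8}·(+1)^-2·(-1)^-2 = +1.
Ram(15015, -11) = {7, 13}; no ℚ_7-point on the conic.

[7, 13]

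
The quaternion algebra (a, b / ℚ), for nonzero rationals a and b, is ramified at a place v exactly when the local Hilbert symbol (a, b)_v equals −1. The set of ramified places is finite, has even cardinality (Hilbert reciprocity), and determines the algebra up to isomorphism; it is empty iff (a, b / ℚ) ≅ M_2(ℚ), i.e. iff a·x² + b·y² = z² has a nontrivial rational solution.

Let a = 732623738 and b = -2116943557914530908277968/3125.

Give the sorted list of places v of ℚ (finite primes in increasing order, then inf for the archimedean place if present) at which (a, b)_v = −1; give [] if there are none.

Mod squares: a ≡ 2618, b ≡ -1265. Check v ∈ {∞, 2, 5, 7, 11, 17, 19, 23}.
v=23: a=23^4·(≡19), b=23^11·(≡7) mod 23; (19|23)=-1, (7|23)=-1; (−1)^{4·11·11}·(-1)^11·(-1)^4 = -1.
v=11: a=11^1·(≡7), b=11^3·(≡8) mod 11; (7|11)=-1, (8|11)=-1; (−1)^{1·3·5}·(-1)^3·(-1)^1 = -1.
v=7: a=7^1·(≡6), b=7^0·(≡2) mod 7; (6|7)=-1, (2|7)=+1; (−1)^{1·0·3}·(-1)^0·(+1)^1 = +1.
v=17: a=17^1·(≡4), b=17^2·(≡12) mod 17; (4|17)=+1, (12|17)=-1; (−1)^{1·2·8}·(+1)^2·(-1)^1 = -1.
v=5: a=5^0·(≡3), b=5^-5·(≡2) mod 5; (3|5)=-1, (2|5)=-1; (−1)^{0·-5·2}·(-1)^-5·(-1)^0 = -1.
v=19: a=19^0·(≡2), b=19^2·(≡15) mod 19; (2|19)=-1, (15|19)=-1; (−1)^{0·2·9}·(-1)^2·(-1)^0 = +1.
v=∞: 2618 > 0 and -1265 < 0  ⇒  (a,b)_∞ = +1.
v=2: v_2(a)=1, v_2(b)=4; units ≡ 5, 7 (mod 8); ε·ε+αω+βω = 0·1+1·0+4·1 ≡ 0  ⇒  (a,b)_2 = +1.
Ram(2618, -1265) = {5, 11, 17, 23}; no ℚ_5-point on the conic.

[5, 11, 17, 23]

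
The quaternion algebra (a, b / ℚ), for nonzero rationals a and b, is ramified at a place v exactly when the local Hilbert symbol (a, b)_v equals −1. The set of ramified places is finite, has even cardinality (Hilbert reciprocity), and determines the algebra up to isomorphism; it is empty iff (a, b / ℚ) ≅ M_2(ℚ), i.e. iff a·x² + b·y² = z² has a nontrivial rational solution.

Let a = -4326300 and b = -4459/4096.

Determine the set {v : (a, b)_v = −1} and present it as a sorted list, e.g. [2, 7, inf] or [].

(a, b) ≡ (-4807, -91) mod (ℚ^×)²; places V = {2, 3, 5, 7, 11, 13, 19, 23, ∞}.
(a,b)_∞: sgn(-4807)=−, sgn(-91)=−, so -1.
(a,b)_3: α=2, u≡2; β=0, v≡2 (mod 3); (2|3)=-1, (2|3)=-1; sign (−1)^0·-1^0·-1^2 = +1.
(a,b)_19: α=1, u≡15; β=0, v≡4 (mod 19); (15|19)=-1, (4|19)=+1; sign (−1)^0·-1^0·+1^1 = +1.
(a,b)_11: α=1, u≡5; β=0, v≡10 (mod 11); (5|11)=+1, (10|11)=-1; sign (−1)^0·+1^0·-1^1 = -1.
(a,b)_13: α=0, u≡9; β=1, v≡8 (mod 13); (9|13)=+1, (8|13)=-1; sign (−1)^0·+1^1·-1^0 = +1.
(a,b)_2: α=2, β=-12; u≡1, v≡5 (mod 8); ε(u)ε(v)=0·0, αω(v)=2·1, βω(u)=-12·0; sum ≡ 0  ⇒  +1.
(a,b)_5: α=2, u≡3; β=0, v≡1 (mod 5); (3|5)=-1, (1|5)=+1; sign (−1)^0·-1^0·+1^2 = +1.
(a,b)_7: α=0, u≡1; β=3, v≡1 (mod 7); (1|7)=+1, (1|7)=+1; sign (−1)^0·+1^3·+1^0 = +1.
(a,b)_23: α=1, u≡17; β=0, v≡13 (mod 23); (17|23)=-1, (13|23)=+1; sign (−1)^0·-1^0·+1^1 = +1.
Ram(-4807, -91) = {11, ∞}; no ℚ_11-point on the conic.

[11, inf]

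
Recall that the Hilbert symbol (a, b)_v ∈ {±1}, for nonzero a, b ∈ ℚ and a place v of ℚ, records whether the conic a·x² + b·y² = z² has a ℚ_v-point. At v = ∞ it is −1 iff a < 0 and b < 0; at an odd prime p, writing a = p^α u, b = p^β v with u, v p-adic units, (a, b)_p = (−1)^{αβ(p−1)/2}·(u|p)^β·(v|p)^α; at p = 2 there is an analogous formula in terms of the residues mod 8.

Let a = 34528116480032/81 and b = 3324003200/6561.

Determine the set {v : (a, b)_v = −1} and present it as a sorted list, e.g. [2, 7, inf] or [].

[29, 43]

Mod squares: a ≡ 2, b ≡ 42398. Check v ∈ {∞, 2, 3, 5, 7, 17, 29, 43}.
v=17: a=17^2·(≡4), b=17^1·(≡14) mod 17; (4|17)=+1, (14|17)=-1; (−1)^{2·1·8}·(+1)^1·(-1)^2 = +1.
v=43: a=43^2·(≡32), b=43^1·(≡9) mod 43; (32|43)=-1, (9|43)=+1; (−1)^{2·1·21}·(-1)^1·(+1)^2 = -1.
v=∞: 2 > 0 and 42398 > 0  ⇒  (a,b)_∞ = +1.
v=7: a=7^4·(≡2), b=7^2·(≡5) mod 7; (2|7)=+1, (5|7)=-1; (−1)^{4·2·3}·(+1)^2·(-1)^4 = +1.
v=29: a=29^2·(≡21), b=29^1·(≡14) mod 29; (21|29)=-1, (14|29)=-1; (−1)^{2·1·14}·(-1)^1·(-1)^2 = -1.
v=3: a=3^-4·(≡2), b=3^-8·(≡2) mod 3; (2|3)=-1, (2|3)=-1; (−1)^{-4·-8·1}·(-1)^-8·(-1)^-4 = +1.
v=5: a=5^0·(≡2), b=5^2·(≡3) mod 5; (2|5)=-1, (3|5)=-1; (−1)^{0·2·2}·(-1)^2·(-1)^0 = +1.
v=2: v_2(a)=5, v_2(b)=7; units ≡ 1, 7 (mod 8); ε·ε+αω+βω = 0·1+5·0+7·0 ≡ 0  ⇒  (a,b)_2 = +1.
(2, 42398 / ℚ) ramifies at {29, 43}: a division algebra.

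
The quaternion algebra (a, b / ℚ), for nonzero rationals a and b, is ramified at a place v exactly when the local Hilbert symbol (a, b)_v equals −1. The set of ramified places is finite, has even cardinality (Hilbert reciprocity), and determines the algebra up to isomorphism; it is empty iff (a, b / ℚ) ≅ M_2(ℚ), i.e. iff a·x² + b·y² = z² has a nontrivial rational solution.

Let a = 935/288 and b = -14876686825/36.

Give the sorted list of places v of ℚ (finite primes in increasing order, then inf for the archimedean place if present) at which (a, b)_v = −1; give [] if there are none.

(a, b) ≡ (1870, -17017) mod (ℚ^×)²; places V = {2, 3, 5, 7, 11, 13, 17, ∞}.
(a,b)_13: α=0, u≡6; β=1, v≡3 (mod 13); (6|13)=-1, (3|13)=+1; sign (−1)^0·-1^1·+1^0 = -1.
(a,b)_11: α=1, u≡4; β=3, v≡1 (mod 11); (4|11)=+1, (1|11)=+1; sign (−1)^1·+1^3·+1^1 = -1.
(a,b)_∞: sgn(1870)=+, sgn(-17017)=−, so +1.
(a,b)_3: α=-2, u≡1; β=-2, v≡2 (mod 3); (1|3)=+1, (2|3)=-1; sign (−1)^0·+1^-2·-1^-2 = +1.
(a,b)_2: α=-5, β=-2; u≡7, v≡7 (mod 8); ε(u)ε(v)=1·1, αω(v)=-5·0, βω(u)=-2·0; sum ≡ 1  ⇒  -1.
(a,b)_7: α=0, u≡4; β=1, v≡3 (mod 7); (4|7)=+1, (3|7)=-1; sign (−1)^0·+1^1·-1^0 = +1.
(a,b)_17: α=1, u≡13; β=3, v≡16 (mod 17); (13|17)=+1, (16|17)=+1; sign (−1)^0·+1^3·+1^1 = +1.
(a,b)_5: α=1, u≡4; β=2, v≡2 (mod 5); (4|5)=+1, (2|5)=-1; sign (−1)^0·+1^2·-1^1 = -1.
Ram(1870, -17017) = {2, 5, 11, 13}; no ℚ_2-point on the conic.

[2, 5, 11, 13]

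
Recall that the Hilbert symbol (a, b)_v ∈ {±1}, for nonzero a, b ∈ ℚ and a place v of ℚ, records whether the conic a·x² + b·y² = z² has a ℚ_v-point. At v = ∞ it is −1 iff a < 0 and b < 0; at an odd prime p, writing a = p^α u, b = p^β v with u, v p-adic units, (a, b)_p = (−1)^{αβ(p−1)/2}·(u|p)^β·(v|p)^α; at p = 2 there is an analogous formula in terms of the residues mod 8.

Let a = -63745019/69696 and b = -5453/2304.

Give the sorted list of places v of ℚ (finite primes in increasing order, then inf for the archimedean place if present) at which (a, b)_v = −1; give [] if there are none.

(a, b) ≡ (-611, -5453) mod (ℚ^×)²; places V = {2, 3, 7, 11, 13, 17, 19, 41, 47, ∞}.
(a,b)_13: α=1, u≡11; β=0, v≡11 (mod 13); (11|13)=-1, (11|13)=-1; sign (−1)^0·-1^0·-1^1 = -1.
(a,b)_7: α=0, u≡3; β=1, v≡5 (mod 7); (3|7)=-1, (5|7)=-1; sign (−1)^0·-1^1·-1^0 = -1.
(a,b)_∞: sgn(-611)=−, sgn(-5453)=−, so -1.
(a,b)_17: α=2, u≡16; β=0, v≡8 (mod 17); (16|17)=+1, (8|17)=+1; sign (−1)^0·+1^0·+1^2 = +1.
(a,b)_2: α=-6, β=-8; u≡5, v≡3 (mod 8); ε(u)ε(v)=0·1, αω(v)=-6·1, βω(u)=-8·1; sum ≡ 0  ⇒  +1.
(a,b)_47: α=1, u≡9; β=0, v≡46 (mod 47); (9|47)=+1, (46|47)=-1; sign (−1)^0·+1^0·-1^1 = -1.
(a,b)_19: α=2, u≡16; β=1, v≡11 (mod 19); (16|19)=+1, (11|19)=+1; sign (−1)^0·+1^1·+1^2 = +1.
(a,b)_3: α=-2, u≡1; β=-2, v≡1 (mod 3); (1|3)=+1, (1|3)=+1; sign (−1)^0·+1^-2·+1^-2 = +1.
(a,b)_41: α=0, u≡16; β=1, v≡9 (mod 41); (16|41)=+1, (9|41)=+1; sign (−1)^0·+1^1·+1^0 = +1.
(a,b)_11: α=-2, u≡9; β=0, v≡5 (mod 11); (9|11)=+1, (5|11)=+1; sign (−1)^0·+1^0·+1^-2 = +1.
Ram(-611, -5453) = {7, 13, 47, ∞}; no ℚ_7-point on the conic.

[7, 13, 47, inf]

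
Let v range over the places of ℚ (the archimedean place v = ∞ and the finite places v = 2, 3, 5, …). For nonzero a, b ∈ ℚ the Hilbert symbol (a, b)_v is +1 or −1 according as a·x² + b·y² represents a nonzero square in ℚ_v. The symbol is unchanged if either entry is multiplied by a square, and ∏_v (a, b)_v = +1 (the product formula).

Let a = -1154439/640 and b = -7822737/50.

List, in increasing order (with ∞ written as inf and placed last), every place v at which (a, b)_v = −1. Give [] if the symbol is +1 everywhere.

[2, 11, 13, 19, 23, inf]

Mod squares: a ≡ -7590, b ≡ -193154. Check v ∈ {∞, 2, 3, 5, 11, 13, 17, 19, 23}.
v=∞: -7590 < 0 and -193154 < 0  ⇒  (a,b)_∞ = -1.
v=11: a=11^1·(≡1), b=11^0·(≡2) mod 11; (1|11)=+1, (2|11)=-1; (−1)^{1·0·5}·(+1)^0·(-1)^1 = -1.
v=3: a=3^3·(≡2), b=3^4·(≡1) mod 3; (2|3)=-1, (1|3)=+1; (−1)^{3·4·1}·(-1)^4·(+1)^3 = +1.
v=13: a=13^2·(≡11), b=13^1·(≡9) mod 13; (11|13)=-1, (9|13)=+1; (−1)^{2·1·6}·(-1)^1·(+1)^2 = -1.
v=17: a=17^0·(≡9), b=17^1·(≡5) mod 17; (9|17)=+1, (5|17)=-1; (−1)^{0·1·8}·(+1)^1·(-1)^0 = +1.
v=19: a=19^0·(≡3), b=19^1·(≡18) mod 19; (3|19)=-1, (18|19)=-1; (−1)^{0·1·9}·(-1)^1·(-1)^0 = -1.
v=2: v_2(a)=-7, v_2(b)=-1; units ≡ 5, 7 (mod 8); ε·ε+αω+βω = 0·1+-7·0+-1·1 ≡ 1  ⇒  (a,b)_2 = -1.
v=5: a=5^-1·(≡2), b=5^-2·(≡4) mod 5; (2|5)=-1, (4|5)=+1; (−1)^{-1·-2·2}·(-1)^-2·(+1)^-1 = +1.
v=23: a=23^1·(≡19), b=23^1·(≡7) mod 23; (19|23)=-1, (7|23)=-1; (−1)^{1·1·11}·(-1)^1·(-1)^1 = -1.
Ram(-7590, -193154) = {2, 11, 13, 19, 23, ∞}; no ℚ_2-point on the conic.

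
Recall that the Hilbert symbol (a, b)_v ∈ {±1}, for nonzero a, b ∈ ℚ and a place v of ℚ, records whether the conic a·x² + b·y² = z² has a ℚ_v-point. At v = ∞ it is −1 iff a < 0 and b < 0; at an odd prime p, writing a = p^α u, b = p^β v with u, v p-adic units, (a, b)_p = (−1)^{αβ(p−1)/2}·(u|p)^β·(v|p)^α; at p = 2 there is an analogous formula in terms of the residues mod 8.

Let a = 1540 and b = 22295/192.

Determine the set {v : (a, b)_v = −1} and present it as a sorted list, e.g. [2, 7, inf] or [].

Mod squares: a ≡ 385, b ≡ 1365. Check v ∈ {∞, 2, 3, 5, 7, 11, 13}.
v=5: a=5^1·(≡3), b=5^1·(≡2) mod 5; (3|5)=-1, (2|5)=-1; (−1)^{1·1·2}·(-1)^1·(-1)^1 = +1.
v=∞: 385 > 0 and 1365 > 0  ⇒  (a,b)_∞ = +1.
v=3: a=3^0·(≡1), b=3^-1·(≡2) mod 3; (1|3)=+1, (2|3)=-1; (−1)^{0·-1·1}·(+1)^-1·(-1)^0 = +1.
v=7: a=7^1·(≡3), b=7^3·(≡3) mod 7; (3|7)=-1, (3|7)=-1; (−1)^{1·3·3}·(-1)^3·(-1)^1 = -1.
v=11: a=11^1·(≡8), b=11^0·(≡4) mod 11; (8|11)=-1, (4|11)=+1; (−1)^{1·0·5}·(-1)^0·(+1)^1 = +1.
v=2: v_2(a)=2, v_2(b)=-6; units ≡ 1, 5 (mod 8); ε·ε+αω+βω = 0·0+2·1+-6·0 ≡ 0  ⇒  (a,b)_2 = +1.
v=13: a=13^0·(≡6), b=13^1·(≡9) mod 13; (6|13)=-1, (9|13)=+1; (−1)^{0·1·6}·(-1)^1·(+1)^0 = -1.
|Ram(385, 1365)| = 2, even; anisotropic at {7, 13}.

[7, 13]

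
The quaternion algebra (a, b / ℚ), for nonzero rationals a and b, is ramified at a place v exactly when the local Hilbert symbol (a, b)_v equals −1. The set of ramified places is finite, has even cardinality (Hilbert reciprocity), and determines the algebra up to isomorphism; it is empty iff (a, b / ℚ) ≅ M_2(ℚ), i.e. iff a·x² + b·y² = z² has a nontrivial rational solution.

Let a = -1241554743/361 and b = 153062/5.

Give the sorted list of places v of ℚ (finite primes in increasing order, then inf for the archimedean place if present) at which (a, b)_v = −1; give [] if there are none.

[5, 7, 13, 31]

(a, b) ≡ (-1140087, 910) mod (ℚ^×)²; places V = {2, 3, 5, 7, 11, 13, 19, 23, 29, 31, 41, ∞}.
(a,b)_∞: sgn(-1140087)=−, sgn(910)=+, so +1.
(a,b)_13: α=1, u≡12; β=1, v≡7 (mod 13); (12|13)=+1, (7|13)=-1; sign (−1)^0·+1^1·-1^1 = -1.
(a,b)_19: α=-2, u≡10; β=0, v≡11 (mod 19); (10|19)=-1, (11|19)=+1; sign (−1)^0·-1^0·+1^-2 = +1.
(a,b)_41: α=1, u≡31; β=0, v≡10 (mod 41); (31|41)=+1, (10|41)=+1; sign (−1)^0·+1^0·+1^1 = +1.
(a,b)_7: α=0, u≡3; β=1, v≡1 (mod 7); (3|7)=-1, (1|7)=+1; sign (−1)^0·-1^1·+1^0 = -1.
(a,b)_2: α=0, β=1; u≡1, v≡7 (mod 8); ε(u)ε(v)=0·1, αω(v)=0·0, βω(u)=1·0; sum ≡ 0  ⇒  +1.
(a,b)_29: α=0, u≡10; β=2, v≡19 (mod 29); (10|29)=-1, (19|29)=-1; sign (−1)^0·-1^2·-1^0 = +1.
(a,b)_23: α=1, u≡21; β=0, v≡4 (mod 23); (21|23)=-1, (4|23)=+1; sign (−1)^0·-1^0·+1^1 = +1.
(a,b)_3: α=3, u≡2; β=0, v≡1 (mod 3); (2|3)=-1, (1|3)=+1; sign (−1)^0·-1^0·+1^3 = +1.
(a,b)_31: α=1, u≡4; β=0, v≡3 (mod 31); (4|31)=+1, (3|31)=-1; sign (−1)^0·+1^0·-1^1 = -1.
(a,b)_5: α=0, u≡2; β=-1, v≡2 (mod 5); (2|5)=-1, (2|5)=-1; sign (−1)^0·-1^-1·-1^0 = -1.
(a,b)_11: α=2, u≡8; β=0, v≡6 (mod 11); (8|11)=-1, (6|11)=-1; sign (−1)^0·-1^0·-1^2 = +1.
|Ram(-1140087, 910)| = 4, even; anisotropic at {5, 7, 13, 31}.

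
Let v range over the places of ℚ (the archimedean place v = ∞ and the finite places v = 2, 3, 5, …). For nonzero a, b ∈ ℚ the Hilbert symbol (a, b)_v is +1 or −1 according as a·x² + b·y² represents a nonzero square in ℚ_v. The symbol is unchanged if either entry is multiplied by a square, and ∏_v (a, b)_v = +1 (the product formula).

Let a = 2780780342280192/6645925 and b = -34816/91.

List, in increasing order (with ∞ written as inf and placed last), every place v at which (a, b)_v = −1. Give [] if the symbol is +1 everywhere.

[7, 13]

Mod squares: a ≡ 26, b ≡ -3094. Check v ∈ {∞, 2, 3, 5, 7, 11, 13, 17}.
v=7: a=7^2·(≡6), b=7^-1·(≡5) mod 7; (6|7)=-1, (5|7)=-1; (−1)^{2·-1·3}·(-1)^-1·(-1)^2 = -1.
v=3: a=3^4·(≡2), b=3^0·(≡2) mod 3; (2|3)=-1, (2|3)=-1; (−1)^{4·0·1}·(-1)^0·(-1)^4 = +1.
v=11: a=11^-2·(≡5), b=11^0·(≡7) mod 11; (5|11)=+1, (7|11)=-1; (−1)^{-2·0·5}·(+1)^0·(-1)^-2 = +1.
v=17: a=17^4·(≡16), b=17^1·(≡10) mod 17; (16|17)=+1, (10|17)=-1; (−1)^{4·1·8}·(+1)^1·(-1)^4 = +1.
v=2: v_2(a)=23, v_2(b)=11; units ≡ 5, 5 (mod 8); ε·ε+αω+βω = 0·0+23·1+11·1 ≡ 0  ⇒  (a,b)_2 = +1.
v=13: a=13^-3·(≡2), b=13^-1·(≡9) mod 13; (2|13)=-1, (9|13)=+1; (−1)^{-3·-1·6}·(-1)^-1·(+1)^-3 = -1.
v=∞: 26 > 0 and -3094 < 0  ⇒  (a,b)_∞ = +1.
v=5: a=5^-2·(≡1), b=5^0·(≡4) mod 5; (1|5)=+1, (4|5)=+1; (−1)^{-2·0·2}·(+1)^0·(+1)^-2 = +1.
Ram(26, -3094) = {7, 13}; no ℚ_7-point on the conic.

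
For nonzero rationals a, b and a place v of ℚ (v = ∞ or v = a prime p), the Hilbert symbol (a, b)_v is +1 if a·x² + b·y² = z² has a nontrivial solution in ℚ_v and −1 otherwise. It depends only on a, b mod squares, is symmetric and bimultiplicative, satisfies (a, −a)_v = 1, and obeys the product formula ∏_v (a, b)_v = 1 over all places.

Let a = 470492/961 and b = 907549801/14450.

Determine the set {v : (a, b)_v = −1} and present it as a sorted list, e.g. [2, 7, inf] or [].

(a, b) ≡ (407, 1325858) mod (ℚ^×)²; places V = {2, 5, 11, 17, 19, 23, 31, 37, 41, ∞}.
(a,b)_2: α=2, β=-1; u≡7, v≡1 (mod 8); ε(u)ε(v)=1·0, αω(v)=2·0, βω(u)=-1·0; sum ≡ 0  ⇒  +1.
(a,b)_∞: sgn(407)=+, sgn(1325858)=+, so +1.
(a,b)_19: α=0, u≡3; β=1, v≡14 (mod 19); (3|19)=-1, (14|19)=-1; sign (−1)^0·-1^1·-1^0 = -1.
(a,b)_17: α=2, u≡9; β=-2, v≡10 (mod 17); (9|17)=+1, (10|17)=-1; sign (−1)^0·+1^-2·-1^2 = +1.
(a,b)_31: α=-2, u≡5; β=0, v≡8 (mod 31); (5|31)=+1, (8|31)=+1; sign (−1)^0·+1^0·+1^-2 = +1.
(a,b)_11: α=1, u≡1; β=0, v≡10 (mod 11); (1|11)=+1, (10|11)=-1; sign (−1)^0·+1^0·-1^1 = -1.
(a,b)_37: α=1, u≡12; β=3, v≡6 (mod 37); (12|37)=+1, (6|37)=-1; sign (−1)^0·+1^3·-1^1 = -1.
(a,b)_5: α=0, u≡2; β=-2, v≡2 (mod 5); (2|5)=-1, (2|5)=-1; sign (−1)^0·-1^-2·-1^0 = +1.
(a,b)_41: α=0, u≡26; β=1, v≡27 (mod 41); (26|41)=-1, (27|41)=-1; sign (−1)^0·-1^1·-1^0 = -1.
(a,b)_23: α=0, u≡13; β=1, v≡8 (mod 23); (13|23)=+1, (8|23)=+1; sign (−1)^0·+1^1·+1^0 = +1.
(407, 1325858 / ℚ) ramifies at {11, 19, 37, 41}: a division algebra.

[11, 19, 37, 41]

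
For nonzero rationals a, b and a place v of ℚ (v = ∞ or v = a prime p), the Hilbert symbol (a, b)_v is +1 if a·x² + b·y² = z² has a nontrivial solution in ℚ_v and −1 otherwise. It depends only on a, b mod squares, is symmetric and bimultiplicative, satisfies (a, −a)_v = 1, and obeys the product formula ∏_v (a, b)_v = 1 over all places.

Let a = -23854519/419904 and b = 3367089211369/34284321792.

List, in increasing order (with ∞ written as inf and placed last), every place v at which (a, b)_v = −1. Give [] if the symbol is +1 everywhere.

[17, 23]

Mod squares: a ≡ -391, b ≡ 7. Check v ∈ {∞, 2, 3, 7, 13, 17, 19, 23}.
v=19: a=19^2·(≡15), b=19^4·(≡5) mod 19; (15|19)=-1, (5|19)=+1; (−1)^{2·4·9}·(-1)^4·(+1)^2 = +1.
v=13: a=13^2·(≡4), b=13^2·(≡8) mod 13; (4|13)=+1, (8|13)=-1; (−1)^{2·2·6}·(+1)^2·(-1)^2 = +1.
v=3: a=3^-8·(≡2), b=3^-14·(≡1) mod 3; (2|3)=-1, (1|3)=+1; (−1)^{-8·-14·1}·(-1)^-14·(+1)^-8 = +1.
v=23: a=23^1·(≡2), b=23^2·(≡19) mod 23; (2|23)=+1, (19|23)=-1; (−1)^{1·2·11}·(+1)^2·(-1)^1 = -1.
v=17: a=17^1·(≡6), b=17^2·(≡14) mod 17; (6|17)=-1, (14|17)=-1; (−1)^{1·2·8}·(-1)^2·(-1)^1 = -1.
v=7: a=7^0·(≡2), b=7^-1·(≡4) mod 7; (2|7)=+1, (4|7)=+1; (−1)^{0·-1·3}·(+1)^-1·(+1)^0 = +1.
v=∞: -391 < 0 and 7 > 0  ⇒  (a,b)_∞ = +1.
v=2: v_2(a)=-6, v_2(b)=-10; units ≡ 1, 7 (mod 8); ε·ε+αω+βω = 0·1+-6·0+-10·0 ≡ 0  ⇒  (a,b)_2 = +1.
|Ram(-391, 7)| = 2, even; anisotropic at {17, 23}.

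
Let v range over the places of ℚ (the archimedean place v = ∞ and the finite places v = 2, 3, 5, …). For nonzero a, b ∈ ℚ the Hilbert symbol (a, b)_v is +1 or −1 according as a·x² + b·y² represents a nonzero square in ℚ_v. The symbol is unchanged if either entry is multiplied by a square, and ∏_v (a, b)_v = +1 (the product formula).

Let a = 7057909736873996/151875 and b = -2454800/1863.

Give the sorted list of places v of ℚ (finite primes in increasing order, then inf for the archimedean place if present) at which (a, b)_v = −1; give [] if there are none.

[3, 17, 19, 23]

(a, b) ≡ (57057, -391) mod (ℚ^×)²; places V = {2, 3, 5, 7, 11, 13, 17, 19, 23, 41, ∞}.
(a,b)_3: α=-5, u≡2; β=-4, v≡2 (mod 3); (2|3)=-1, (2|3)=-1; sign (−1)^0·-1^-4·-1^-5 = -1.
(a,b)_13: α=1, u≡6; β=0, v≡4 (mod 13); (6|13)=-1, (4|13)=+1; sign (−1)^0·-1^0·+1^1 = +1.
(a,b)_2: α=2, β=4; u≡1, v≡1 (mod 8); ε(u)ε(v)=0·0, αω(v)=2·0, βω(u)=4·0; sum ≡ 0  ⇒  +1.
(a,b)_7: α=1, u≡3; β=0, v≡2 (mod 7); (3|7)=-1, (2|7)=+1; sign (−1)^0·-1^0·+1^1 = +1.
(a,b)_41: α=2, u≡29; β=0, v≡11 (mod 41); (29|41)=-1, (11|41)=-1; sign (−1)^0·-1^0·-1^2 = +1.
(a,b)_17: α=2, u≡11; β=1, v≡10 (mod 17); (11|17)=-1, (10|17)=-1; sign (−1)^0·-1^1·-1^2 = -1.
(a,b)_11: α=1, u≡7; β=0, v≡1 (mod 11); (7|11)=-1, (1|11)=+1; sign (−1)^0·-1^0·+1^1 = +1.
(a,b)_∞: sgn(57057)=+, sgn(-391)=−, so +1.
(a,b)_5: α=-4, u≡2; β=2, v≡1 (mod 5); (2|5)=-1, (1|5)=+1; sign (−1)^0·-1^2·+1^-4 = +1.
(a,b)_19: α=3, u≡1; β=2, v≡2 (mod 19); (1|19)=+1, (2|19)=-1; sign (−1)^0·+1^2·-1^3 = -1.
(a,b)_23: α=2, u≡5; β=-1, v≡3 (mod 23); (5|23)=-1, (3|23)=+1; sign (−1)^0·-1^-1·+1^2 = -1.
(57057, -391 / ℚ) ramifies at {3, 17, 19, 23}: a division algebra.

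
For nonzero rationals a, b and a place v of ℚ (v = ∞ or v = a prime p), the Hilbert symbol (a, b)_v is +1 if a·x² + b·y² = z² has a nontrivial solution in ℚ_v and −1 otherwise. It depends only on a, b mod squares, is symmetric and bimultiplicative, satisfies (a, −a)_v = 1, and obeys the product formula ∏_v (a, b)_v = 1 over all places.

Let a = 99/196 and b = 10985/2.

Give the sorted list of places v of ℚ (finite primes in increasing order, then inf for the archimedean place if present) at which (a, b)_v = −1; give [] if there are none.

Mod squares: a ≡ 11, b ≡ 130. Check v ∈ {∞, 2, 3, 5, 7, 11, 13}.
v=11: a=11^1·(≡1), b=11^0·(≡9) mod 11; (1|11)=+1, (9|11)=+1; (−1)^{1·0·5}·(+1)^0·(+1)^1 = +1.
v=3: a=3^2·(≡2), b=3^0·(≡1) mod 3; (2|3)=-1, (1|3)=+1; (−1)^{2·0·1}·(-1)^0·(+1)^2 = +1.
v=13: a=13^0·(≡8), b=13^3·(≡9) mod 13; (8|13)=-1, (9|13)=+1; (−1)^{0·3·6}·(-1)^3·(+1)^0 = -1.
v=2: v_2(a)=-2, v_2(b)=-1; units ≡ 3, 1 (mod 8); ε·ε+αω+βω = 1·0+-2·0+-1·1 ≡ 1  ⇒  (a,b)_2 = -1.
v=∞: 11 > 0 and 130 > 0  ⇒  (a,b)_∞ = +1.
v=5: a=5^0·(≡4), b=5^1·(≡1) mod 5; (4|5)=+1, (1|5)=+1; (−1)^{0·1·2}·(+1)^1·(+1)^0 = +1.
v=7: a=7^-2·(≡2), b=7^0·(≡1) mod 7; (2|7)=+1, (1|7)=+1; (−1)^{-2·0·3}·(+1)^0·(+1)^-2 = +1.
|Ram(11, 130)| = 2, even; anisotropic at {2, 13}.

[2, 13]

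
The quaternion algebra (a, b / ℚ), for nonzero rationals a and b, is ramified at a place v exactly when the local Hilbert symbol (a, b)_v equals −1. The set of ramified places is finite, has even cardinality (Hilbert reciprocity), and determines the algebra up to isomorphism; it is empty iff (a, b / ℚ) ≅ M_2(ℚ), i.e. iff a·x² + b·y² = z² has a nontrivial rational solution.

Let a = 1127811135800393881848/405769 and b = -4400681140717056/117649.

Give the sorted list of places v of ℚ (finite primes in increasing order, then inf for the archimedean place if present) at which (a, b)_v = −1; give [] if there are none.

Mod squares: a ≡ 163438, b ≡ -6. Check v ∈ {∞, 2, 3, 7, 11, 13, 17, 19, 23, 29, 37}.
v=23: a=23^3·(≡7), b=23^2·(≡21) mod 23; (7|23)=-1, (21|23)=-1; (−1)^{3·2·11}·(-1)^2·(-1)^3 = -1.
v=37: a=37^2·(≡25), b=37^2·(≡22) mod 37; (25|37)=+1, (22|37)=-1; (−1)^{2·2·18}·(+1)^2·(-1)^2 = +1.
v=29: a=29^2·(≡7), b=29^0·(≡25) mod 29; (7|29)=+1, (25|29)=+1; (−1)^{2·0·14}·(+1)^0·(+1)^2 = +1.
v=17: a=17^3·(≡15), b=17^2·(≡3) mod 17; (15|17)=+1, (3|17)=-1; (−1)^{3·2·8}·(+1)^2·(-1)^3 = -1.
v=13: a=13^-2·(≡7), b=13^2·(≡11) mod 13; (7|13)=-1, (11|13)=-1; (−1)^{-2·2·6}·(-1)^2·(-1)^-2 = +1.
v=19: a=19^1·(≡2), b=19^0·(≡18) mod 19; (2|19)=-1, (18|19)=-1; (−1)^{1·0·9}·(-1)^0·(-1)^1 = -1.
v=∞: 163438 > 0 and -6 < 0  ⇒  (a,b)_∞ = +1.
v=11: a=11^3·(≡8), b=11^0·(≡9) mod 11; (8|11)=-1, (9|11)=+1; (−1)^{3·0·5}·(-1)^0·(+1)^3 = +1.
v=2: v_2(a)=3, v_2(b)=9; units ≡ 7, 5 (mod 8); ε·ε+αω+βω = 1·0+3·1+9·0 ≡ 1  ⇒  (a,b)_2 = -1.
v=3: a=3^4·(≡1), b=3^5·(≡1) mod 3; (1|3)=+1, (1|3)=+1; (−1)^{4·5·1}·(+1)^5·(+1)^4 = +1.
v=7: a=7^-4·(≡4), b=7^-6·(≡1) mod 7; (4|7)=+1, (1|7)=+1; (−1)^{-4·-6·3}·(+1)^-6·(+1)^-4 = +1.
|Ram(163438, -6)| = 4, even; anisotropic at {2, 17, 19, 23}.

[2, 17, 19, 23]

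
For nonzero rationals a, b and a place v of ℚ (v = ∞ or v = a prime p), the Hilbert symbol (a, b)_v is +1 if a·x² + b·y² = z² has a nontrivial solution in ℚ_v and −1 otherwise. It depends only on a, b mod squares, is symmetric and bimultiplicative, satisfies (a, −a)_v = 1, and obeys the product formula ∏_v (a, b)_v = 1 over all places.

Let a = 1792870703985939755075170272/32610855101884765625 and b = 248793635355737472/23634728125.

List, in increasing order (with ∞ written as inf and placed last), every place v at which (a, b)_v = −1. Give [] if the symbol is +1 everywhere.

(a, b) ≡ (13566, 15470) mod (ℚ^×)²; places V = {2, 3, 5, 7, 11, 13, 17, 19, 23, 29, 31, ∞}.
(a,b)_5: α=-10, u≡4; β=-5, v≡4 (mod 5); (4|5)=+1, (4|5)=+1; sign (−1)^0·+1^-5·+1^-10 = +1.
(a,b)_17: α=-3, u≡2; β=-1, v≡9 (mod 17); (2|17)=+1, (9|17)=+1; sign (−1)^0·+1^-1·+1^-3 = +1.
(a,b)_3: α=19, u≡1; β=10, v≡2 (mod 3); (1|3)=+1, (2|3)=-1; sign (−1)^0·+1^10·-1^19 = -1.
(a,b)_31: α=-2, u≡5; β=0, v≡5 (mod 31); (5|31)=+1, (5|31)=+1; sign (−1)^0·+1^0·+1^-2 = +1.
(a,b)_2: α=5, β=7; u≡7, v≡7 (mod 8); ε(u)ε(v)=1·1, αω(v)=5·0, βω(u)=7·0; sum ≡ 1  ⇒  -1.
(a,b)_∞: sgn(13566)=+, sgn(15470)=+, so +1.
(a,b)_7: α=5, u≡5; β=3, v≡6 (mod 7); (5|7)=-1, (6|7)=-1; sign (−1)^1·-1^3·-1^5 = -1.
(a,b)_23: α=0, u≡21; β=-2, v≡11 (mod 23); (21|23)=-1, (11|23)=-1; sign (−1)^0·-1^-2·-1^0 = +1.
(a,b)_29: α=-4, u≡13; β=-2, v≡25 (mod 29); (13|29)=+1, (25|29)=+1; sign (−1)^0·+1^-2·+1^-4 = +1.
(a,b)_19: α=3, u≡9; β=2, v≡11 (mod 19); (9|19)=+1, (11|19)=+1; sign (−1)^0·+1^2·+1^3 = +1.
(a,b)_13: α=4, u≡2; β=3, v≡6 (mod 13); (2|13)=-1, (6|13)=-1; sign (−1)^0·-1^3·-1^4 = -1.
(a,b)_11: α=4, u≡3; β=2, v≡5 (mod 11); (3|11)=+1, (5|11)=+1; sign (−1)^0·+1^2·+1^4 = +1.
|Ram(13566, 15470)| = 4, even; anisotropic at {2, 3, 7, 13}.

[2, 3, 7, 13]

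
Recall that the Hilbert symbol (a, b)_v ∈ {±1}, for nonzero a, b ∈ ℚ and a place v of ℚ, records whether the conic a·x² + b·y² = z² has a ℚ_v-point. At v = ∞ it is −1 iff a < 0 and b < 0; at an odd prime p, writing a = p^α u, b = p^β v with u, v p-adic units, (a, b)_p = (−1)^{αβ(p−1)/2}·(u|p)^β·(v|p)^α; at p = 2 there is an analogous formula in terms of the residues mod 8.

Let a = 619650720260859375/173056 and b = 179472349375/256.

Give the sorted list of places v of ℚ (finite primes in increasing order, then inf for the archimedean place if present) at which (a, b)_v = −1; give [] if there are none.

[2, 23, 31, 41]

(a, b) ≡ (4210495, 287155759) mod (ℚ^×)²; places V = {2, 3, 5, 11, 13, 19, 23, 31, 41, 47, ∞}.
(a,b)_41: α=1, u≡1; β=1, v≡15 (mod 41); (1|41)=+1, (15|41)=-1; sign (−1)^0·+1^1·-1^1 = -1.
(a,b)_31: α=2, u≡29; β=1, v≡14 (mod 31); (29|31)=-1, (14|31)=+1; sign (−1)^0·-1^1·+1^2 = -1.
(a,b)_5: α=7, u≡4; β=4, v≡4 (mod 5); (4|5)=+1, (4|5)=+1; sign (−1)^0·+1^4·+1^7 = +1.
(a,b)_23: α=1, u≡13; β=1, v≡16 (mod 23); (13|23)=+1, (16|23)=+1; sign (−1)^1·+1^1·+1^1 = -1.
(a,b)_2: α=-10, β=-8; u≡7, v≡7 (mod 8); ε(u)ε(v)=1·1, αω(v)=-10·0, βω(u)=-8·0; sum ≡ 1  ⇒  -1.
(a,b)_19: α=1, u≡13; β=1, v≡5 (mod 19); (13|19)=-1, (5|19)=+1; sign (−1)^1·-1^1·+1^1 = +1.
(a,b)_3: α=4, u≡1; β=0, v≡1 (mod 3); (1|3)=+1, (1|3)=+1; sign (−1)^0·+1^0·+1^4 = +1.
(a,b)_11: α=2, u≡5; β=1, v≡3 (mod 11); (5|11)=+1, (3|11)=+1; sign (−1)^0·+1^1·+1^2 = +1.
(a,b)_47: α=1, u≡17; β=1, v≡33 (mod 47); (17|47)=+1, (33|47)=-1; sign (−1)^1·+1^1·-1^1 = +1.
(a,b)_13: α=-2, u≡1; β=0, v≡8 (mod 13); (1|13)=+1, (8|13)=-1; sign (−1)^0·+1^0·-1^-2 = +1.
(a,b)_∞: sgn(4210495)=+, sgn(287155759)=+, so +1.
Ram(4210495, 287155759) = {2, 23, 31, 41}; no ℚ_2-point on the conic.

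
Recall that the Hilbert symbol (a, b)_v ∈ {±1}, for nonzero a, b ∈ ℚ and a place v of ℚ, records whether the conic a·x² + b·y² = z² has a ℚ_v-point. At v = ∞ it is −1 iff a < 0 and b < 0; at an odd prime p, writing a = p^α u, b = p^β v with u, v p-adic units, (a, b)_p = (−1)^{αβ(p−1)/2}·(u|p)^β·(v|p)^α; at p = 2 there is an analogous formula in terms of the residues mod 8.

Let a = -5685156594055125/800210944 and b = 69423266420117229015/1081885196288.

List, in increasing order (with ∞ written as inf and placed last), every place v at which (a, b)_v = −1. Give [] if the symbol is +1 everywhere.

Mod squares: a ≡ -5, b ≡ 30. Check v ∈ {∞, 2, 3, 5, 11, 13, 17, 29}.
v=13: a=13^-2·(≡5), b=13^-4·(≡9) mod 13; (5|13)=-1, (9|13)=+1; (−1)^{-2·-4·6}·(-1)^-4·(+1)^-2 = +1.
v=∞: -5 < 0 and 30 > 0  ⇒  (a,b)_∞ = +1.
v=17: a=17^-2·(≡14), b=17^-2·(≡2) mod 17; (14|17)=-1, (2|17)=+1; (−1)^{-2·-2·8}·(-1)^-2·(+1)^-2 = +1.
v=29: a=29^4·(≡28), b=29^6·(≡1) mod 29; (28|29)=+1, (1|29)=+1; (−1)^{4·6·14}·(+1)^6·(+1)^4 = +1.
v=3: a=3^12·(≡1), b=3^13·(≡1) mod 3; (1|3)=+1, (1|3)=+1; (−1)^{12·13·1}·(+1)^13·(+1)^12 = +1.
v=2: v_2(a)=-14, v_2(b)=-17; units ≡ 3, 7 (mod 8); ε·ε+αω+βω = 1·1+-14·0+-17·1 ≡ 0  ⇒  (a,b)_2 = +1.
v=11: a=11^2·(≡7), b=11^4·(≡2) mod 11; (7|11)=-1, (2|11)=-1; (−1)^{2·4·5}·(-1)^4·(-1)^2 = +1.
v=5: a=5^3·(≡1), b=5^1·(≡1) mod 5; (1|5)=+1, (1|5)=+1; (−1)^{3·1·2}·(+1)^1·(+1)^3 = +1.
Every local symbol is +1, so the conic -5·x² + 30·y² = z² has ℚ_v-points for all v and hence a ℚ-point; (a, b / ℚ) ≅ M_2(ℚ).

[]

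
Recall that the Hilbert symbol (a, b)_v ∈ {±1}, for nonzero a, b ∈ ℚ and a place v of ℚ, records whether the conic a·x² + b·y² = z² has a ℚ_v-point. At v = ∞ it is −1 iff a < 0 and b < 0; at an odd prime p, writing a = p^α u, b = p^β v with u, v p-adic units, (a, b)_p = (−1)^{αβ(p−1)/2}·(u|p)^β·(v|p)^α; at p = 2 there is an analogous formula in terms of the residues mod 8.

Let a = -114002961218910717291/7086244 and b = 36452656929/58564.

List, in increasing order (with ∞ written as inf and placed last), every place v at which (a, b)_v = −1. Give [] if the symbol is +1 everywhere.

[3, 31]

Mod squares: a ≡ -51, b ≡ 1209. Check v ∈ {∞, 2, 3, 11, 13, 17, 19, 31}.
v=19: a=19^0·(≡17), b=19^2·(≡13) mod 19; (17|19)=+1, (13|19)=-1; (−1)^{0·2·9}·(+1)^2·(-1)^0 = +1.
v=∞: -51 < 0 and 1209 > 0  ⇒  (a,b)_∞ = +1.
v=11: a=11^-6·(≡9), b=11^-4·(≡10) mod 11; (9|11)=+1, (10|11)=-1; (−1)^{-6·-4·5}·(+1)^-4·(-1)^-6 = +1.
v=13: a=13^2·(≡9), b=13^1·(≡2) mod 13; (9|13)=+1, (2|13)=-1; (−1)^{2·1·6}·(+1)^1·(-1)^2 = +1.
v=3: a=3^9·(≡1), b=3^1·(≡1) mod 3; (1|3)=+1, (1|3)=+1; (−1)^{9·1·1}·(+1)^1·(+1)^9 = -1.
v=31: a=31^0·(≡23), b=31^1·(≡7) mod 31; (23|31)=-1, (7|31)=+1; (−1)^{0·1·15}·(-1)^1·(+1)^0 = -1.
v=2: v_2(a)=-2, v_2(b)=-2; units ≡ 5, 1 (mod 8); ε·ε+αω+βω = 0·0+-2·0+-2·1 ≡ 0  ⇒  (a,b)_2 = +1.
v=17: a=17^11·(≡10), b=17^4·(≡9) mod 17; (10|17)=-1, (9|17)=+1; (−1)^{11·4·8}·(-1)^4·(+1)^11 = +1.
(-51, 1209 / ℚ) ramifies at {3, 31}: a division algebra.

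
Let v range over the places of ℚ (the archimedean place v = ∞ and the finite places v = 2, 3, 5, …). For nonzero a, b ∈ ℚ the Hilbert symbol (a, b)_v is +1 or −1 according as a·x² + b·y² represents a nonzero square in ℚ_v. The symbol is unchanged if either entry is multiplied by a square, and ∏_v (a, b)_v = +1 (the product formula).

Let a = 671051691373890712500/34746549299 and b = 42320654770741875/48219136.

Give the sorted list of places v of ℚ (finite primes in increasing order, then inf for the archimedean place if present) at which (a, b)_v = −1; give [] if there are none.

(a, b) ≡ (3135, 187) mod (ℚ^×)²; places V = {2, 3, 5, 7, 11, 17, 19, 23, 31, 37, ∞}.
(a,b)_3: α=11, u≡1; β=8, v≡1 (mod 3); (1|3)=+1, (1|3)=+1; sign (−1)^0·+1^8·+1^11 = +1.
(a,b)_2: α=2, β=-10; u≡7, v≡3 (mod 8); ε(u)ε(v)=1·1, αω(v)=2·1, βω(u)=-10·0; sum ≡ 1  ⇒  -1.
(a,b)_17: α=4, u≡3; β=3, v≡14 (mod 17); (3|17)=-1, (14|17)=-1; sign (−1)^0·-1^3·-1^4 = -1.
(a,b)_19: α=3, u≡13; β=2, v≡1 (mod 19); (13|19)=-1, (1|19)=+1; sign (−1)^0·-1^2·+1^3 = +1.
(a,b)_∞: sgn(3135)=+, sgn(187)=+, so +1.
(a,b)_5: α=5, u≡2; β=4, v≡2 (mod 5); (2|5)=-1, (2|5)=-1; sign (−1)^0·-1^4·-1^5 = -1.
(a,b)_7: α=-4, u≡5; β=-2, v≡6 (mod 7); (5|7)=-1, (6|7)=-1; sign (−1)^0·-1^-2·-1^-4 = +1.
(a,b)_31: α=-2, u≡20; β=-2, v≡4 (mod 31); (20|31)=+1, (4|31)=+1; sign (−1)^0·+1^-2·+1^-2 = +1.
(a,b)_23: α=2, u≡11; β=2, v≡18 (mod 23); (11|23)=-1, (18|23)=+1; sign (−1)^0·-1^2·+1^2 = +1.
(a,b)_11: α=-1, u≡2; β=1, v≡7 (mod 11); (2|11)=-1, (7|11)=-1; sign (−1)^1·-1^1·-1^-1 = -1.
(a,b)_37: α=-2, u≡11; β=0, v≡19 (mod 37); (11|37)=+1, (19|37)=-1; sign (−1)^0·+1^0·-1^-2 = +1.
|Ram(3135, 187)| = 4, even; anisotropic at {2, 5, 11, 17}.

[2, 5, 11, 17]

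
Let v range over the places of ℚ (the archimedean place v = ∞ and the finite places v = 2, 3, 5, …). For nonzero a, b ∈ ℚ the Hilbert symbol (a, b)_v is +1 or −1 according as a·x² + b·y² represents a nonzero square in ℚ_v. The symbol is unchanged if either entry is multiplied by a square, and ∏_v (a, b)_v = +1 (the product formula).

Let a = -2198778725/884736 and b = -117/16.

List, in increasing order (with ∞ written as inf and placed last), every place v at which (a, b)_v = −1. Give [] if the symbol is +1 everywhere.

(a, b) ≡ (-25806, -13) mod (ℚ^×)²; places V = {2, 3, 5, 11, 13, 17, 23, ∞}.
(a,b)_∞: sgn(-25806)=−, sgn(-13)=−, so -1.
(a,b)_3: α=-3, u≡2; β=2, v≡2 (mod 3); (2|3)=-1, (2|3)=-1; sign (−1)^0·-1^2·-1^-3 = -1.
(a,b)_11: α=3, u≡10; β=0, v≡3 (mod 11); (10|11)=-1, (3|11)=+1; sign (−1)^0·-1^0·+1^3 = +1.
(a,b)_2: α=-15, β=-4; u≡1, v≡3 (mod 8); ε(u)ε(v)=0·1, αω(v)=-15·1, βω(u)=-4·0; sum ≡ 1  ⇒  -1.
(a,b)_17: α=1, u≡14; β=0, v≡15 (mod 17); (14|17)=-1, (15|17)=+1; sign (−1)^0·-1^0·+1^1 = +1.
(a,b)_13: α=2, u≡12; β=1, v≡10 (mod 13); (12|13)=+1, (10|13)=+1; sign (−1)^0·+1^1·+1^2 = +1.
(a,b)_23: α=1, u≡7; β=0, v≡20 (mod 23); (7|23)=-1, (20|23)=-1; sign (−1)^0·-1^0·-1^1 = -1.
(a,b)_5: α=2, u≡1; β=0, v≡3 (mod 5); (1|5)=+1, (3|5)=-1; sign (−1)^0·+1^0·-1^2 = +1.
Ram(-25806, -13) = {2, 3, 23, ∞}; no ℚ_2-point on the conic.

[2, 3, 23, inf]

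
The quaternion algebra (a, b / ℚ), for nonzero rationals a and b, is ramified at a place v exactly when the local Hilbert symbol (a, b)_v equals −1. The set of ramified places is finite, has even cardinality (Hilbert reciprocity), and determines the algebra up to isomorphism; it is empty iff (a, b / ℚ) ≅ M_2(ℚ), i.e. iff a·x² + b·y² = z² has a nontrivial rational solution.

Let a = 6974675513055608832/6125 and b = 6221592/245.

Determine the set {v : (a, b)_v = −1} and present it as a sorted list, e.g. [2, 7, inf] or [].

(a, b) ≡ (3910, 2990) mod (ℚ^×)²; places V = {2, 3, 5, 7, 13, 17, 23, 37, ∞}.
(a,b)_2: α=15, β=3; u≡3, v≡7 (mod 8); ε(u)ε(v)=1·1, αω(v)=15·0, βω(u)=3·1; sum ≡ 0  ⇒  +1.
(a,b)_7: α=-2, u≡2; β=-2, v≡4 (mod 7); (2|7)=+1, (4|7)=+1; sign (−1)^0·+1^-2·+1^-2 = +1.
(a,b)_5: α=-3, u≡3; β=-1, v≡3 (mod 5); (3|5)=-1, (3|5)=-1; sign (−1)^0·-1^-1·-1^-3 = +1.
(a,b)_3: α=2, u≡1; β=2, v≡2 (mod 3); (1|3)=+1, (2|3)=-1; sign (−1)^0·+1^2·-1^2 = +1.
(a,b)_23: α=3, u≡9; β=1, v≡20 (mod 23); (9|23)=+1, (20|23)=-1; sign (−1)^1·+1^1·-1^3 = +1.
(a,b)_13: α=0, u≡3; β=1, v≡12 (mod 13); (3|13)=+1, (12|13)=+1; sign (−1)^0·+1^1·+1^0 = +1.
(a,b)_37: α=2, u≡30; β=0, v≡34 (mod 37); (30|37)=+1, (34|37)=+1; sign (−1)^0·+1^0·+1^2 = +1.
(a,b)_∞: sgn(3910)=+, sgn(2990)=+, so +1.
(a,b)_17: α=5, u≡2; β=2, v≡13 (mod 17); (2|17)=+1, (13|17)=+1; sign (−1)^0·+1^2·+1^5 = +1.
Every local symbol is +1, so the conic 3910·x² + 2990·y² = z² has ℚ_v-points for all v and hence a ℚ-point; (a, b / ℚ) ≅ M_2(ℚ).

[]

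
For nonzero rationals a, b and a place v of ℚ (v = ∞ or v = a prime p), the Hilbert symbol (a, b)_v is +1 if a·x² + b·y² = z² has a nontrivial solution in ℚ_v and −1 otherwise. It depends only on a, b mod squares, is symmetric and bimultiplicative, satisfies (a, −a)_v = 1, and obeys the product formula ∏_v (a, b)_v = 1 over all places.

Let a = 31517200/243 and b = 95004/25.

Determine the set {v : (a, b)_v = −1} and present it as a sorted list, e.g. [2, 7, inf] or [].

Mod squares: a ≡ 236379, b ≡ 2639. Check v ∈ {∞, 2, 3, 5, 7, 11, 13, 19, 29}.
v=11: a=11^1·(≡8), b=11^0·(≡10) mod 11; (8|11)=-1, (10|11)=-1; (−1)^{1·0·5}·(-1)^0·(-1)^1 = -1.
v=5: a=5^2·(≡1), b=5^-2·(≡4) mod 5; (1|5)=+1, (4|5)=+1; (−1)^{2·-2·2}·(+1)^-2·(+1)^2 = +1.
v=29: a=29^1·(≡26), b=29^1·(≡22) mod 29; (26|29)=-1, (22|29)=+1; (−1)^{1·1·14}·(-1)^1·(+1)^1 = -1.
v=∞: 236379 > 0 and 2639 > 0  ⇒  (a,b)_∞ = +1.
v=7: a=7^0·(≡3), b=7^1·(≡5) mod 7; (3|7)=-1, (5|7)=-1; (−1)^{0·1·3}·(-1)^1·(-1)^0 = -1.
v=19: a=19^1·(≡13), b=19^0·(≡7) mod 19; (13|19)=-1, (7|19)=+1; (−1)^{1·0·9}·(-1)^0·(+1)^1 = +1.
v=3: a=3^-5·(≡1), b=3^2·(≡2) mod 3; (1|3)=+1, (2|3)=-1; (−1)^{-5·2·1}·(+1)^2·(-1)^-5 = -1.
v=13: a=13^1·(≡12), b=13^1·(≡11) mod 13; (12|13)=+1, (11|13)=-1; (−1)^{1·1·6}·(+1)^1·(-1)^1 = -1.
v=2: v_2(a)=4, v_2(b)=2; units ≡ 3, 7 (mod 8); ε·ε+αω+βω = 1·1+4·0+2·1 ≡ 1  ⇒  (a,b)_2 = -1.
|Ram(236379, 2639)| = 6, even; anisotropic at {2, 3, 7, 11, 13, 29}.

[2, 3, 7, 11, 13, 29]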